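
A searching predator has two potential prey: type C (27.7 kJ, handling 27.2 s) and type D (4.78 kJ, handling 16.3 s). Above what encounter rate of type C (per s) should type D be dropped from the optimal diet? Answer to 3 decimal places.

At the threshold, the rate on type C alone equals the profitability of type D: λ·27.7/(1 + λ·27.2) = 4.78/16.3 = 0.2933.
Rearranging, λ(27.7 − 0.2933×27.2) = 0.2933, so λ = 0.2933/19.72 = 0.01487 per s.

0.015 per s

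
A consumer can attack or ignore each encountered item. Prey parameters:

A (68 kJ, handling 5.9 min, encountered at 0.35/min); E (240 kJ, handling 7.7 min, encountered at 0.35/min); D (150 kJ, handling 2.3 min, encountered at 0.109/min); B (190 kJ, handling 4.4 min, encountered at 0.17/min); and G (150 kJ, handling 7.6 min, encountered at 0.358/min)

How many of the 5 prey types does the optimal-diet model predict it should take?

E/h in descending order: D 65.2, B 43.2, E 31.2, G 19.7, A 11.5 kJ/min. The optimal diet is the largest prefix of this list for which every included type satisfies E_i/h_i > R on the types above it.
Rate on top 1: 13.07. B: 43.2 > 13.07 → include.
Rate on top 2: 24.34. E: 31.2 > 24.34 → include.
Rate on top 3: 28.26. G: 19.7 < 28.26 → exclude; stop.
Optimal diet: D, B, E — 3 of 5 types.

3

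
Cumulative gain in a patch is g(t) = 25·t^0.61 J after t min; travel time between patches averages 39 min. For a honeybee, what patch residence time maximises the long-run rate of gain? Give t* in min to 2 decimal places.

Optimal t* satisfies g'(t*) = g(t*)/(T + t*).
g'(t) = 0.61·25·t^-0.39. Setting 0.61·25·t^-0.39 = 25·t^0.61/(39+t) gives 0.61(39+t) = t, so 0.39·t = 0.61×39.
t* = 0.61×39/0.39 = 61 min.

61.00 min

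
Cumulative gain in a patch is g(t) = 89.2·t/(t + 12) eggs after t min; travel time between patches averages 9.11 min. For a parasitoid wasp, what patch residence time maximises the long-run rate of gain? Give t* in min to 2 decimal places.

Maximise g(t)/(T+t): set derivative to zero → g'(t)(T+t) = g(t).
g'(t) = 89.2·12/(t + 12)². Setting 89.2·12/(t+12)² = 89.2t/[(t+12)(9.11+t)] gives 12(9.11+t) = t(t+12), so t² = 12×9.11 = 109.3.
t* = √109.3 = 10.46 min.

10.46 min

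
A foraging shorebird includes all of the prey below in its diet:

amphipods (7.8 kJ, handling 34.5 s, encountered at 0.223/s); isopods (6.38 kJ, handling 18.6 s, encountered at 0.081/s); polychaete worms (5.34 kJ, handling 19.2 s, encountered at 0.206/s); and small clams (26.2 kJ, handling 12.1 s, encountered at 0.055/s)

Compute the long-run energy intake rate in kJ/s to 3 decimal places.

0.324 kJ/s

R = Σλ_iE_i / (1 + Σλ_ih_i)
Numerator: 0.223×7.8 + 0.081×6.38 + 0.206×5.34 + 0.055×26.2 = 4.797
Denominator: 1 + 0.223×34.5 + 0.081×18.6 + 0.206×19.2 + 0.055×12.1 = 14.82
R = 4.797/14.82 = 0.3237 kJ/s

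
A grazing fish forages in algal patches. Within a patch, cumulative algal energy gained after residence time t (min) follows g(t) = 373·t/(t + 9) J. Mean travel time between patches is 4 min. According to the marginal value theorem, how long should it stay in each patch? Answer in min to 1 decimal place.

By the marginal value theorem, leave when the instantaneous gain rate g'(t) equals the habitat-wide average g(t)/(T + t).
g'(t) = 373·9/(t + 9)². Setting 373·9/(t+9)² = 373t/[(t+9)(4+t)] gives 9(4+t) = t(t+9), so t² = 9×4 = 36.
t* = √36 = 6 min.

6.0 min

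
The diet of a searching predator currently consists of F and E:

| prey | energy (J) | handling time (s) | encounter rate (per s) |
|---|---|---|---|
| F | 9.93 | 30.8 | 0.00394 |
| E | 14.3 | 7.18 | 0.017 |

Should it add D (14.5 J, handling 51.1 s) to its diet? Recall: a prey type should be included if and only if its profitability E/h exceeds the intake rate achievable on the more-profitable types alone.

Current rate: (0.00394×9.93 + 0.017×14.3)/(1 + 0.00394×30.8 + 0.017×7.18) = 0.227 J/s.
Profitability of D: 14.5/51.1 = 0.2838 J/s.
0.2838 > 0.227, so adding D raises the average — include it.

Yes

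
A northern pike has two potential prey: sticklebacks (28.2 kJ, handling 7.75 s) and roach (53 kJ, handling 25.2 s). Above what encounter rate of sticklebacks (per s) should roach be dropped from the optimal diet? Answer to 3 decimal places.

0.177 per s

At the threshold, the rate on sticklebacks alone equals the profitability of roach: λ·28.2/(1 + λ·7.75) = 53/25.2 = 2.103.
Rearranging, λ(28.2 − 2.103×7.75) = 2.103, so λ = 2.103/11.9 = 0.1767 per s.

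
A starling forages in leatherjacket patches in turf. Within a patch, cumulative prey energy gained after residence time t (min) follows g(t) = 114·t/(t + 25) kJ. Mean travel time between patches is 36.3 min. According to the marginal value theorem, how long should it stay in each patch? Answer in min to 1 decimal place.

By the marginal value theorem, leave when the instantaneous gain rate g'(t) equals the habitat-wide average g(t)/(T + t).
g'(t) = 114·25/(t + 25)². Setting 114·25/(t+25)² = 114t/[(t+25)(36.3+t)] gives 25(36.3+t) = t(t+25), so t² = 25×36.3 = 907.5.
t* = √907.5 = 30.12 min.

30.1 min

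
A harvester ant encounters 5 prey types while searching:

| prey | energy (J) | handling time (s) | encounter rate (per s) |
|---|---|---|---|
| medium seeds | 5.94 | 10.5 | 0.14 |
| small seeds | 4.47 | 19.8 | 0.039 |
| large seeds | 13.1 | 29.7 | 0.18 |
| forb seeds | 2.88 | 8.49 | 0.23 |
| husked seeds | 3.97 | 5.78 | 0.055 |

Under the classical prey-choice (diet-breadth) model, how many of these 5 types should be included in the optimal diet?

E/h in descending order: husked seeds 0.687, medium seeds 0.566, large seeds 0.441, forb seeds 0.339, small seeds 0.226 J/s. The optimal diet is the largest prefix of this list for which every included type satisfies E_i/h_i > R on the types above it.
Rate on top 1: 0.1657. medium seeds: 0.566 > 0.1657 → include.
Rate on top 2: 0.3766. large seeds: 0.441 > 0.3766 → include.
Rate on top 3: 0.419. forb seeds: 0.339 < 0.419 → exclude; stop.
Optimal diet: husked seeds, medium seeds, large seeds — 3 of 5 types.

3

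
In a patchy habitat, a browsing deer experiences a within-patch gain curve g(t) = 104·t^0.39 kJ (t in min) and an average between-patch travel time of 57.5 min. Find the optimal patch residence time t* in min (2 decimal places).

By the marginal value theorem, leave when the instantaneous gain rate g'(t) equals the habitat-wide average g(t)/(T + t).
g'(t) = 0.39·104·t^-0.61. Setting 0.39·104·t^-0.61 = 104·t^0.39/(57.5+t) gives 0.39(57.5+t) = t, so 0.61·t = 0.39×57.5.
t* = 0.39×57.5/0.61 = 36.76 min.

36.76 min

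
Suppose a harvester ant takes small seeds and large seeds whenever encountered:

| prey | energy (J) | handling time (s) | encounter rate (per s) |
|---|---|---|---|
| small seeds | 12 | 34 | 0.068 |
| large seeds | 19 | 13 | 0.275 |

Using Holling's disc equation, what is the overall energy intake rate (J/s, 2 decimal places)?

Energy encountered per unit search time: 0.068×12 + 0.275×19 = 6.041 J/s.
Handling time per unit search time: 0.068×34 + 0.275×13 = 5.887.
Rate = 6.041/(1 + 5.887) = 0.8772 J/s.

0.88 J/s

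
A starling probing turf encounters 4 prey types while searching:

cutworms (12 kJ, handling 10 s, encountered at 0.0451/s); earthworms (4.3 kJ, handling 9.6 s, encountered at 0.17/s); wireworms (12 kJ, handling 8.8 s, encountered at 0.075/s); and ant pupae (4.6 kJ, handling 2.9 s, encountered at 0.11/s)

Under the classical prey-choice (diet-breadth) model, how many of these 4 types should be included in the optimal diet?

Rank by E/h (kJ/s): ant pupae 1.59, wireworms 1.36, cutworms 1.2, earthworms 0.448. Include each in turn until the next type's E/h falls below the running intake rate.
Rate on top 1: 0.3836. wireworms: 1.36 > 0.3836 → include.
Rate on top 2: 0.7105. cutworms: 1.2 > 0.7105 → include.
Rate on top 3: 0.8013. earthworms: 0.448 < 0.8013 → exclude; stop.
Optimal diet: ant pupae, wireworms, cutworms — 3 of 4 types.

3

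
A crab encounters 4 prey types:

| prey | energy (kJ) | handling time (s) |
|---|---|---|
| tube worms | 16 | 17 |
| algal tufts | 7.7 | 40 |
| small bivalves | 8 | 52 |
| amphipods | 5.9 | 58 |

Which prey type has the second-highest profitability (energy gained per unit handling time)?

In descending order of E/h:
tube worms: 16/17 = 0.941 kJ/s
algal tufts: 7.7/40 = 0.193 kJ/s
small bivalves: 8/52 = 0.154 kJ/s
amphipods: 5.9/58 = 0.102 kJ/s

algal tufts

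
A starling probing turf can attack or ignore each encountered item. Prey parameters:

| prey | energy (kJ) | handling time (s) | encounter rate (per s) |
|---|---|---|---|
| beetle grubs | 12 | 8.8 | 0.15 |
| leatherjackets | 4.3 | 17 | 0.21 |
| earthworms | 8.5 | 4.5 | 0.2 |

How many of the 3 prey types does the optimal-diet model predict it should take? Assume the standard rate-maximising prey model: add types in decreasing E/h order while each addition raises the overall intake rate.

2

Profitabilities (E/h, kJ/s): earthworms 1.89, beetle grubs 1.36, leatherjackets 0.253. Add prey in this order while the next type's profitability exceeds the intake rate on those already taken.
Rate on top 1: 0.8947. beetle grubs: 1.36 > 0.8947 → include.
Rate on top 2: 1.087. leatherjackets: 0.253 < 1.087 → exclude; stop.
Optimal diet: earthworms, beetle grubs — 2 of 3 types.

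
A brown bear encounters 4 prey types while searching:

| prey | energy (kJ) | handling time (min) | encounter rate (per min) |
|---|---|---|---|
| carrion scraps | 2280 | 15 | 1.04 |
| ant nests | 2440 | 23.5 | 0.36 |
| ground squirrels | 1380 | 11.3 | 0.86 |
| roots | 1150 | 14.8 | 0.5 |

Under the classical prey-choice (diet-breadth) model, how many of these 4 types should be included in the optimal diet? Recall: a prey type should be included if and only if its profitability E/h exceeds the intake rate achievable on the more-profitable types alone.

1

Rank by E/h (kJ/min): carrion scraps 152, ground squirrels 122, ant nests 104, roots 77.7. Include each in turn until the next type's E/h falls below the running intake rate.
Rate on top 1: 142.8. ground squirrels: 122 < 142.8 → exclude; stop.
Optimal diet: carrion scraps — 1 of 4 types.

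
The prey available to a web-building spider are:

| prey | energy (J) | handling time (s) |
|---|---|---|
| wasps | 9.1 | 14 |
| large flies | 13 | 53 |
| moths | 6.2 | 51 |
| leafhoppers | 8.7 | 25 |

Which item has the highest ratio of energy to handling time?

wasps

Profitability E/h (J/s): wasps = 9.1/14 = 0.65, large flies = 13/53 = 0.245, moths = 6.2/51 = 0.122, leafhoppers = 8.7/25 = 0.348.
Ranked: wasps > leafhoppers > large flies > moths.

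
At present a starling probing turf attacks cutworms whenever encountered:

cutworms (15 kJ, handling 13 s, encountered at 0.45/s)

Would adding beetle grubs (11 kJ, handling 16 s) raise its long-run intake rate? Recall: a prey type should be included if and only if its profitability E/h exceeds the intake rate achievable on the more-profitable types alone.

No

On cutworms alone, R = ΣλE/(1+Σλh) = 6.75/6.85 = 0.9854 kJ/s.
Profitability of beetle grubs: 11/16 = 0.6875 kJ/s.
Since 0.6875 < R, time spent handling beetle grubs is better spent searching.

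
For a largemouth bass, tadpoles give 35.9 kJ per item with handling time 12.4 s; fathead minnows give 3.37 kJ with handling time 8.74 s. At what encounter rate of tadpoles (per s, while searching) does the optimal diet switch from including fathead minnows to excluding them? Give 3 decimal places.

0.012 per s

Drop fathead minnows once their profitability E₂/h₂ falls below the rate achievable on tadpoles alone: E₂/h₂ = λE₁/(1 + λh₁).
Solve for λ: λE₁h₂ = E₂(1 + λh₁) → λ(E₁h₂ − E₂h₁) = E₂ → λ = E₂/(E₁h₂ − E₂h₁).
λ = 3.37/(35.9×8.74 − 3.37×12.4) = 3.37/272 = 0.01239 per s.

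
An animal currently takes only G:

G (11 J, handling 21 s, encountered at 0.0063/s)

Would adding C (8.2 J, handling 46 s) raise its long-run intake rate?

Yes

Intake rate on the current diet: R = (0.0063×11) / (1 + 0.0063×21) = 0.0693/1.132 = 0.0612 J/s.
Profitability of C: 8.2/46 = 0.1783 J/s.
Since 0.1783 > R, including C increases the long-run rate.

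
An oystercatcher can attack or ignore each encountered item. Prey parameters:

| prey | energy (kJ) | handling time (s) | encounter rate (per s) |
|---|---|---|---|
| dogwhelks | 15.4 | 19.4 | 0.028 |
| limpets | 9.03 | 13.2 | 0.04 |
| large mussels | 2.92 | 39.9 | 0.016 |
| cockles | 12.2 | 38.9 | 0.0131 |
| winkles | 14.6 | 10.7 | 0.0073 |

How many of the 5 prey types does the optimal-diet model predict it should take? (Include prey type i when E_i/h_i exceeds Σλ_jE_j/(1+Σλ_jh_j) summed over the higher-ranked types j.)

3

Rank by E/h (kJ/s): winkles 1.36, dogwhelks 0.794, limpets 0.684, cockles 0.314, large mussels 0.0732. Include each in turn until the next type's E/h falls below the running intake rate.
Rate on top 1: 0.09886. dogwhelks: 0.794 > 0.09886 → include.
Rate on top 2: 0.3317. limpets: 0.684 > 0.3317 → include.
Rate on top 3: 0.4183. cockles: 0.314 < 0.4183 → exclude; stop.
Optimal diet: winkles, dogwhelks, limpets — 3 of 5 types.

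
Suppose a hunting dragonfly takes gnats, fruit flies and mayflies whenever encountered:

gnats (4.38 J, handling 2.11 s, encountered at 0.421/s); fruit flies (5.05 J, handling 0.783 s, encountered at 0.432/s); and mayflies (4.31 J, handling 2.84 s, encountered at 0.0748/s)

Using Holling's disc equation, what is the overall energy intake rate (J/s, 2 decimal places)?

R = (0.421×4.38 + 0.432×5.05 + 0.0748×4.31) / (1 + 0.421×2.11 + 0.432×0.783 + 0.0748×2.84) = 4.348/2.439 = 1.783 J/s.

1.78 J/s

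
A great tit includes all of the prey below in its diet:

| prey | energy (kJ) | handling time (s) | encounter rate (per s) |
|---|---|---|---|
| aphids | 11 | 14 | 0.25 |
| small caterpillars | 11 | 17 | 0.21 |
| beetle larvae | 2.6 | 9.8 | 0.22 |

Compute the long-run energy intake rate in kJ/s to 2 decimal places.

0.55 kJ/s

R = (0.25×11 + 0.21×11 + 0.22×2.6) / (1 + 0.25×14 + 0.21×17 + 0.22×9.8) = 5.632/10.23 = 0.5508 kJ/s.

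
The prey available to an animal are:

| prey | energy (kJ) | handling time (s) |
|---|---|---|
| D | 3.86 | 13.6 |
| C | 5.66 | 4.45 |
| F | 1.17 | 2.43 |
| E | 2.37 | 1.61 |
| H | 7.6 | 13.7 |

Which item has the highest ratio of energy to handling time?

E

In descending order of E/h:
E: 2.37/1.61 = 1.47 kJ/s
C: 5.66/4.45 = 1.27 kJ/s
H: 7.6/13.7 = 0.555 kJ/s
F: 1.17/2.43 = 0.481 kJ/s
D: 3.86/13.6 = 0.284 kJ/s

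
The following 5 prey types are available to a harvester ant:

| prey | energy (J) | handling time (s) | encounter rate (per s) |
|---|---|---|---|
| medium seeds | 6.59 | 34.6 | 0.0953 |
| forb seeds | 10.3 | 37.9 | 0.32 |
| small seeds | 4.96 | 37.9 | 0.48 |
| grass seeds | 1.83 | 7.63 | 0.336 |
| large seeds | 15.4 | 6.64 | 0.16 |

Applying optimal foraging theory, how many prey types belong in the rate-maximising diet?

1

E/h in descending order: large seeds 2.32, forb seeds 0.272, grass seeds 0.24, medium seeds 0.19, small seeds 0.131 J/s. The optimal diet is the largest prefix of this list for which every included type satisfies E_i/h_i > R on the types above it.
Rate on top 1: 1.195. forb seeds: 0.272 < 1.195 → exclude; stop.
Optimal diet: large seeds — 1 of 5 types.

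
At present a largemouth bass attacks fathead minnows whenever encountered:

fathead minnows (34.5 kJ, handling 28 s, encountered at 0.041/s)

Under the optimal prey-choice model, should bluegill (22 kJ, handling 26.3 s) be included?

Yes

Intake rate on the current diet: R = (0.041×34.5) / (1 + 0.041×28) = 1.415/2.148 = 0.6585 kJ/s.
Profitability of bluegill: 22/26.3 = 0.8365 kJ/s.
0.8365 > 0.6585, so adding bluegill raises the average — include it.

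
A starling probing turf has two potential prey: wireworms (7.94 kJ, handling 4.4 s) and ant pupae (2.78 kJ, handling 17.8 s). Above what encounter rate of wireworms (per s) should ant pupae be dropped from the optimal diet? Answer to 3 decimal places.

0.022 per s

Drop ant pupae once their profitability E₂/h₂ falls below the rate achievable on wireworms alone: E₂/h₂ = λE₁/(1 + λh₁).
Solve for λ: λE₁h₂ = E₂(1 + λh₁) → λ(E₁h₂ − E₂h₁) = E₂ → λ = E₂/(E₁h₂ − E₂h₁).
λ = 2.78/(7.94×17.8 − 2.78×4.4) = 2.78/129.1 = 0.02153 per s.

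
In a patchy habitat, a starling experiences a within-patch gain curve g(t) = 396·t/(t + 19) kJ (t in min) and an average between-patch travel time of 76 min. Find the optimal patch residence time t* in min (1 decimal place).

38.0 min

By the marginal value theorem, leave when the instantaneous gain rate g'(t) equals the habitat-wide average g(t)/(T + t).
g'(t) = 396·19/(t + 19)². Setting 396·19/(t+19)² = 396t/[(t+19)(76+t)] gives 19(76+t) = t(t+19), so t² = 19×76 = 1444.
t* = √1444 = 38 min.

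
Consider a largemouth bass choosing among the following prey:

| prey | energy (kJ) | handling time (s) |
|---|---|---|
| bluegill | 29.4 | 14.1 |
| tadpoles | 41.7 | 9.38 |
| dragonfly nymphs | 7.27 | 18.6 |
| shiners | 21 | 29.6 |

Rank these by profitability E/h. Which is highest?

tadpoles

In descending order of E/h:
tadpoles: 41.7/9.38 = 4.45 kJ/s
bluegill: 29.4/14.1 = 2.09 kJ/s
shiners: 21/29.6 = 0.709 kJ/s
dragonfly nymphs: 7.27/18.6 = 0.391 kJ/s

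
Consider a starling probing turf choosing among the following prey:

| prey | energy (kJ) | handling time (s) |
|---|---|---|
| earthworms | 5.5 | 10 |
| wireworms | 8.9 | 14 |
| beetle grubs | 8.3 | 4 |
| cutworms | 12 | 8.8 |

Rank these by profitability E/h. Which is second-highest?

Profitability E/h (kJ/s): earthworms = 5.5/10 = 0.55, wireworms = 8.9/14 = 0.636, beetle grubs = 8.3/4 = 2.08, cutworms = 12/8.8 = 1.36.
Ranked: beetle grubs > cutworms > wireworms > earthworms.

cutworms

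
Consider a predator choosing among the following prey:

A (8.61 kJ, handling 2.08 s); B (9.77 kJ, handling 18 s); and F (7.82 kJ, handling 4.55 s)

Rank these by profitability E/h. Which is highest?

In descending order of E/h:
A: 8.61/2.08 = 4.14 kJ/s
F: 7.82/4.55 = 1.72 kJ/s
B: 9.77/18 = 0.543 kJ/s

A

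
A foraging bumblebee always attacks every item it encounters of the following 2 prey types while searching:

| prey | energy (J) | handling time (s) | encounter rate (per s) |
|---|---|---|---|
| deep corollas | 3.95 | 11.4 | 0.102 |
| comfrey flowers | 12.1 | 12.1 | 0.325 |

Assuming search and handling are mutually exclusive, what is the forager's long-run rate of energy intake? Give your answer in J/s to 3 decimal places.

Energy encountered per unit search time: 0.102×3.95 + 0.325×12.1 = 4.335 J/s.
Handling time per unit search time: 0.102×11.4 + 0.325×12.1 = 5.095.
Rate = 4.335/(1 + 5.095) = 0.7113 J/s.

0.711 J/s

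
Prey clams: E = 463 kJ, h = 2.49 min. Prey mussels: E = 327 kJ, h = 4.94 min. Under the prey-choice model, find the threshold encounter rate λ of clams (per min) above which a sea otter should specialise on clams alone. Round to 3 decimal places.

Drop mussels once their profitability E₂/h₂ falls below the rate achievable on clams alone: E₂/h₂ = λE₁/(1 + λh₁).
Solve for λ: λE₁h₂ = E₂(1 + λh₁) → λ(E₁h₂ − E₂h₁) = E₂ → λ = E₂/(E₁h₂ − E₂h₁).
λ = 327/(463×4.94 − 327×2.49) = 327/1473 = 0.222 per min.

0.222 per min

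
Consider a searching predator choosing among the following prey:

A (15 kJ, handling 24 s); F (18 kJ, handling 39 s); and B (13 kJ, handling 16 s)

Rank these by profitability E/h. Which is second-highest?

Profitability E/h (kJ/s): A = 15/24 = 0.625, F = 18/39 = 0.462, B = 13/16 = 0.812.
Ranked: B > A > F.

A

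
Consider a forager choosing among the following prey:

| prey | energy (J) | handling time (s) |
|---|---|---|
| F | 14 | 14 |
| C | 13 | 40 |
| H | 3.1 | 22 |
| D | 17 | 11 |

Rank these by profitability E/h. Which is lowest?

H

In descending order of E/h:
D: 17/11 = 1.55 J/s
F: 14/14 = 1 J/s
C: 13/40 = 0.325 J/s
H: 3.1/22 = 0.141 J/s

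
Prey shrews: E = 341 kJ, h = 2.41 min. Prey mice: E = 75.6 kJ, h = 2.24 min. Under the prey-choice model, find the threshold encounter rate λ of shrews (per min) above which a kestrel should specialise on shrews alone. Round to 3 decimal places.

0.130 per min

At the threshold, the rate on shrews alone equals the profitability of mice: λ·341/(1 + λ·2.41) = 75.6/2.24 = 33.75.
Rearranging, λ(341 − 33.75×2.41) = 33.75, so λ = 33.75/259.7 = 0.13 per min.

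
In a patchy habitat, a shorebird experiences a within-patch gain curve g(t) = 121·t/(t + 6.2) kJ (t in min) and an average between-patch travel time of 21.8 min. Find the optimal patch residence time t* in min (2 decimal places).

11.63 min

Maximise g(t)/(T+t): set derivative to zero → g'(t)(T+t) = g(t).
g'(t) = 121·6.2/(t + 6.2)². Setting 121·6.2/(t+6.2)² = 121t/[(t+6.2)(21.8+t)] gives 6.2(21.8+t) = t(t+6.2), so t² = 6.2×21.8 = 135.2.
t* = √135.2 = 11.63 min.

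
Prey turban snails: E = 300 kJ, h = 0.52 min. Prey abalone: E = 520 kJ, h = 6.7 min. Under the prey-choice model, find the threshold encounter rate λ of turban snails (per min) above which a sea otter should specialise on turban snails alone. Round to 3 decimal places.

0.299 per min

At the threshold, the rate on turban snails alone equals the profitability of abalone: λ·300/(1 + λ·0.52) = 520/6.7 = 77.61.
Rearranging, λ(300 − 77.61×0.52) = 77.61, so λ = 77.61/259.6 = 0.2989 per min.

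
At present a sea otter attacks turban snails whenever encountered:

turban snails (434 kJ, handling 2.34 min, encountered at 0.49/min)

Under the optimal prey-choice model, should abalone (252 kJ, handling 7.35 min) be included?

On turban snails alone, R = ΣλE/(1+Σλh) = 212.7/2.147 = 99.07 kJ/min.
Profitability of abalone: 252/7.35 = 34.29 kJ/min.
34.29 < 99.07, so adding abalone would lower the average — exclude it.

No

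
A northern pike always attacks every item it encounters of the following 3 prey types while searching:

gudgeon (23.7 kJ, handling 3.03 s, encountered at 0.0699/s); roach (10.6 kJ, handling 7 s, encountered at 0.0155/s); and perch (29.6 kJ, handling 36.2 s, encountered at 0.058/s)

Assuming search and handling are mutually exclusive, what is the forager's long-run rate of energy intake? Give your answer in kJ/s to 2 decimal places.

R = (0.0699×23.7 + 0.0155×10.6 + 0.058×29.6) / (1 + 0.0699×3.03 + 0.0155×7 + 0.058×36.2) = 3.538/3.42 = 1.034 kJ/s.

1.03 kJ/s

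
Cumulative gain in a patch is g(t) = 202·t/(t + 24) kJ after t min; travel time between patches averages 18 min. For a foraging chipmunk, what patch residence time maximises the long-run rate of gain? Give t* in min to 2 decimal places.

20.78 min

Maximise g(t)/(T+t): set derivative to zero → g'(t)(T+t) = g(t).
g'(t) = 202·24/(t + 24)². Setting 202·24/(t+24)² = 202t/[(t+24)(18+t)] gives 24(18+t) = t(t+24), so t² = 24×18 = 432.
t* = √432 = 20.78 min.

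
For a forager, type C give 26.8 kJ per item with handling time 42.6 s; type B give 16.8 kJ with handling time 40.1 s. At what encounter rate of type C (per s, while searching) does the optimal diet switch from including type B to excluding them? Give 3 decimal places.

0.047 per s

At the threshold, the rate on type C alone equals the profitability of type B: λ·26.8/(1 + λ·42.6) = 16.8/40.1 = 0.419.
Rearranging, λ(26.8 − 0.419×42.6) = 0.419, so λ = 0.419/8.953 = 0.0468 per s.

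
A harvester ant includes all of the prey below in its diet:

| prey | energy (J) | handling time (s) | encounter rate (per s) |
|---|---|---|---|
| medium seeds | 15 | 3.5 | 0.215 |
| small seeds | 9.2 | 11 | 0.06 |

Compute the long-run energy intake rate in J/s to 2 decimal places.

R = Σλ_iE_i / (1 + Σλ_ih_i)
Numerator: 0.215×15 + 0.06×9.2 = 3.777
Denominator: 1 + 0.215×3.5 + 0.06×11 = 2.412
R = 3.777/2.412 = 1.566 J/s

1.57 J/s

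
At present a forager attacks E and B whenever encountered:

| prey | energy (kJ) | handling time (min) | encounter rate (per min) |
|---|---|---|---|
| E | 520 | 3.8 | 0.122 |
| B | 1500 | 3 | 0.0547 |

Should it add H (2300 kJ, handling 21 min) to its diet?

Current rate: (0.122×520 + 0.0547×1500)/(1 + 0.122×3.8 + 0.0547×3) = 89.38 kJ/min.
H: E/h = 2300/21 = 109.5 kJ/min.
Since 109.5 > R, including H increases the long-run rate.

Yes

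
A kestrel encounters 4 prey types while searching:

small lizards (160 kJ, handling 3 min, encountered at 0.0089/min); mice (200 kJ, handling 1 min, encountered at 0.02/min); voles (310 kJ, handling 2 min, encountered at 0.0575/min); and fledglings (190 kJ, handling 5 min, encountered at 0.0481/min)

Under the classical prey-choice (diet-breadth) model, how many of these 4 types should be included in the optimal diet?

E/h in descending order: mice 200, voles 155, small lizards 53.3, fledglings 38 kJ/min. The optimal diet is the largest prefix of this list for which every included type satisfies E_i/h_i > R on the types above it.
Rate on top 1: 3.922. voles: 155 > 3.922 → include.
Rate on top 2: 19.23. small lizards: 53.3 > 19.23 → include.
Rate on top 3: 20.01. fledglings: 38 > 20.01 → include.
Optimal diet: mice, voles, small lizards, fledglings — 4 of 4 types.

4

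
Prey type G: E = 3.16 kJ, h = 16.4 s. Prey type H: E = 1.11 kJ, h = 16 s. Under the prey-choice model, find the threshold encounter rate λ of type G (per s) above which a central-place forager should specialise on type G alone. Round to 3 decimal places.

0.034 per s

Drop type H once their profitability E₂/h₂ falls below the rate achievable on type G alone: E₂/h₂ = λE₁/(1 + λh₁).
Solve for λ: λE₁h₂ = E₂(1 + λh₁) → λ(E₁h₂ − E₂h₁) = E₂ → λ = E₂/(E₁h₂ − E₂h₁).
λ = 1.11/(3.16×16 − 1.11×16.4) = 1.11/32.36 = 0.03431 per s.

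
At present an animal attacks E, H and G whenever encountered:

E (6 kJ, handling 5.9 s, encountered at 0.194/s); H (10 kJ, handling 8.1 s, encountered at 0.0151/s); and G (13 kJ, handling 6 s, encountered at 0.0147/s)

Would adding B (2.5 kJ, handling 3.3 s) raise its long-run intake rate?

Yes

On E, H and G alone, R = ΣλE/(1+Σλh) = 1.506/2.355 = 0.6395 kJ/s.
B: E/h = 2.5/3.3 = 0.7576 kJ/s.
Since 0.7576 > R, including B increases the long-run rate.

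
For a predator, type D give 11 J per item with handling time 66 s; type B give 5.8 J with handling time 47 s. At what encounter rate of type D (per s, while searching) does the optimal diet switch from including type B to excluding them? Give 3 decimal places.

At the threshold, the rate on type D alone equals the profitability of type B: λ·11/(1 + λ·66) = 5.8/47 = 0.1234.
Rearranging, λ(11 − 0.1234×66) = 0.1234, so λ = 0.1234/2.855 = 0.04322 per s.

0.043 per s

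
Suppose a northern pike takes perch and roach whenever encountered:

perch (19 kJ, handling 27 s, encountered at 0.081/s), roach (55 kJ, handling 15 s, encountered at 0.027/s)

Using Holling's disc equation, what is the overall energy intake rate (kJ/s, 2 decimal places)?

R = Σλ_iE_i / (1 + Σλ_ih_i)
Numerator: 0.081×19 + 0.027×55 = 3.024
Denominator: 1 + 0.081×27 + 0.027×15 = 3.592
R = 3.024/3.592 = 0.8419 kJ/s

0.84 kJ/s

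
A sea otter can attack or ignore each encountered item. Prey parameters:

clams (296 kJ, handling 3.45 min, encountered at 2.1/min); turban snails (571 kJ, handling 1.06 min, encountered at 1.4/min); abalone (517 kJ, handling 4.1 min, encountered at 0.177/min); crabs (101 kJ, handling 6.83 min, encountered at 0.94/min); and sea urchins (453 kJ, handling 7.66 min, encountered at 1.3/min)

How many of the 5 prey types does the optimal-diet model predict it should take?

Profitabilities (E/h, kJ/min): turban snails 539, abalone 126, clams 85.8, sea urchins 59.1, crabs 14.8. Add prey in this order while the next type's profitability exceeds the intake rate on those already taken.
Rate on top 1: 321.8. abalone: 126 < 321.8 → exclude; stop.
Optimal diet: turban snails — 1 of 5 types.

1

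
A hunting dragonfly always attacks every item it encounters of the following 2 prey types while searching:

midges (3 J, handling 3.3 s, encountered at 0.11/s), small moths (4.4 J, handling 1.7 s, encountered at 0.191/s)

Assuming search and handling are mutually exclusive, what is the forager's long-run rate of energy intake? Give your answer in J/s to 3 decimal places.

0.693 J/s

R = (0.11×3 + 0.191×4.4) / (1 + 0.11×3.3 + 0.191×1.7) = 1.17/1.688 = 0.6935 J/s.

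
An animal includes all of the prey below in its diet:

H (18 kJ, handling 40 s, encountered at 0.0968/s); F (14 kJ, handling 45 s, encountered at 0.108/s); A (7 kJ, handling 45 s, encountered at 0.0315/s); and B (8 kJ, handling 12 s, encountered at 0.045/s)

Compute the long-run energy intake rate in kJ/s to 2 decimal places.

R = (0.0968×18 + 0.108×14 + 0.0315×7 + 0.045×8) / (1 + 0.0968×40 + 0.108×45 + 0.0315×45 + 0.045×12) = 3.835/11.69 = 0.3281 kJ/s.

0.33 kJ/s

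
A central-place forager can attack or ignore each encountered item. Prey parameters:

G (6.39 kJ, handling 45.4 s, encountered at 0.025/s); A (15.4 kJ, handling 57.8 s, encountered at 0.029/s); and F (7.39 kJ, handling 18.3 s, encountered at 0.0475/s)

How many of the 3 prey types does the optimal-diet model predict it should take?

Profitabilities (E/h, kJ/s): F 0.404, A 0.266, G 0.141. Add prey in this order while the next type's profitability exceeds the intake rate on those already taken.
Rate on top 1: 0.1878. A: 0.266 > 0.1878 → include.
Rate on top 2: 0.225. G: 0.141 < 0.225 → exclude; stop.
Optimal diet: F, A — 2 of 3 types.

2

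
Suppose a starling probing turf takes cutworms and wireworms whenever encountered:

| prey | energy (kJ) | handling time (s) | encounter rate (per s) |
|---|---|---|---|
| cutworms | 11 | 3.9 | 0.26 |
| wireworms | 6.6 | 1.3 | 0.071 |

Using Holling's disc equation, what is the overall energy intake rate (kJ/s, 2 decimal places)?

1.58 kJ/s

R = Σλ_iE_i / (1 + Σλ_ih_i)
Numerator: 0.26×11 + 0.071×6.6 = 3.329
Denominator: 1 + 0.26×3.9 + 0.071×1.3 = 2.106
R = 3.329/2.106 = 1.58 kJ/s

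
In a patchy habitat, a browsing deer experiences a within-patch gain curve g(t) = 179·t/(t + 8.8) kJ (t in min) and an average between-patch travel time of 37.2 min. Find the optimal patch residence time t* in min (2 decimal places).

18.09 min

Maximise g(t)/(T+t): set derivative to zero → g'(t)(T+t) = g(t).
g'(t) = 179·8.8/(t + 8.8)². Setting 179·8.8/(t+8.8)² = 179t/[(t+8.8)(37.2+t)] gives 8.8(37.2+t) = t(t+8.8), so t² = 8.8×37.2 = 327.4.
t* = √327.4 = 18.09 min.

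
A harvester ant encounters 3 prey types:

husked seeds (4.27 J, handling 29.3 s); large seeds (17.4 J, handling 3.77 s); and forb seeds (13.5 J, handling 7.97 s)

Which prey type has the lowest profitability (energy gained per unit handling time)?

husked seeds

In descending order of E/h:
large seeds: 17.4/3.77 = 4.62 J/s
forb seeds: 13.5/7.97 = 1.69 J/s
husked seeds: 4.27/29.3 = 0.146 J/s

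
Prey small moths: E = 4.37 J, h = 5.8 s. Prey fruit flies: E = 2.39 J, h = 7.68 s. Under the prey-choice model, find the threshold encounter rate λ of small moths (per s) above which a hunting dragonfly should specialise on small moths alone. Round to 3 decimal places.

The zero-one rule: include fruit flies iff E₂/h₂ > λE₁/(1+λh₁). Equality gives the switch point.
λE₁h₂ = E₂ + λE₂h₁ ⇒ λ = E₂/(E₁h₂ − E₂h₁) = 2.39/(33.56 − 13.86) = 0.1213 per s.

0.121 per s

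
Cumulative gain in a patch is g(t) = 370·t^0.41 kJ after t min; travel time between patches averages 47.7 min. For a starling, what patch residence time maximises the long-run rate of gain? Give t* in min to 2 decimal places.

Maximise g(t)/(T+t): set derivative to zero → g'(t)(T+t) = g(t).
g'(t) = 0.41·370·t^-0.59. Setting 0.41·370·t^-0.59 = 370·t^0.41/(47.7+t) gives 0.41(47.7+t) = t, so 0.59·t = 0.41×47.7.
t* = 0.41×47.7/0.59 = 33.15 min.

33.15 min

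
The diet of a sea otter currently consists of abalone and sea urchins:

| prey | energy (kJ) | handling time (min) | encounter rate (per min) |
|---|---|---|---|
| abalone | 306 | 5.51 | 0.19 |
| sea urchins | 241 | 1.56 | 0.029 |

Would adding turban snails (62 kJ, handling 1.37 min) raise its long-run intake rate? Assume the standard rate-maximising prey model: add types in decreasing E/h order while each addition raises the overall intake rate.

Current rate: (0.19×306 + 0.029×241)/(1 + 0.19×5.51 + 0.029×1.56) = 31.13 kJ/min.
Profitability of turban snails: 62/1.37 = 45.26 kJ/min.
Since 45.26 > R, including turban snails increases the long-run rate.

Yes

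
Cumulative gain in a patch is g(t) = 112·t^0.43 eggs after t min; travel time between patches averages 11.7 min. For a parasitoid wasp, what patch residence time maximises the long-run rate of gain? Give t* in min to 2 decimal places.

Optimal t* satisfies g'(t*) = g(t*)/(T + t*).
g'(t) = 0.43·112·t^-0.57. Setting 0.43·112·t^-0.57 = 112·t^0.43/(11.7+t) gives 0.43(11.7+t) = t, so 0.57·t = 0.43×11.7.
t* = 0.43×11.7/0.57 = 8.826 min.

8.83 min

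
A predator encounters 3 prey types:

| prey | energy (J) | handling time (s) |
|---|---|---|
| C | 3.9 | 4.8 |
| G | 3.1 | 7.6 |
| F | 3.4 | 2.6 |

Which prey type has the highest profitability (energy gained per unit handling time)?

F

Profitability E/h (J/s): C = 3.9/4.8 = 0.812, G = 3.1/7.6 = 0.408, F = 3.4/2.6 = 1.31.
Ranked: F > C > G.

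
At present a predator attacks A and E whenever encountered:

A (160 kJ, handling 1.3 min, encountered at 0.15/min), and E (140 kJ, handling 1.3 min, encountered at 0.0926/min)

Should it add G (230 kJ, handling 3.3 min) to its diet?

On A and E alone, R = ΣλE/(1+Σλh) = 36.96/1.315 = 28.1 kJ/min.
Profitability of G: 230/3.3 = 69.7 kJ/min.
69.7 > 28.1, so adding G raises the average — include it.

Yes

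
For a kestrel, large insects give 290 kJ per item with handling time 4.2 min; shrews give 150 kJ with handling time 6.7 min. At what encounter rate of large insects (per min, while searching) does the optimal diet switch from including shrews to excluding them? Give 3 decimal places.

Drop shrews once their profitability E₂/h₂ falls below the rate achievable on large insects alone: E₂/h₂ = λE₁/(1 + λh₁).
Solve for λ: λE₁h₂ = E₂(1 + λh₁) → λ(E₁h₂ − E₂h₁) = E₂ → λ = E₂/(E₁h₂ − E₂h₁).
λ = 150/(290×6.7 − 150×4.2) = 150/1313 = 0.1142 per min.

0.114 per min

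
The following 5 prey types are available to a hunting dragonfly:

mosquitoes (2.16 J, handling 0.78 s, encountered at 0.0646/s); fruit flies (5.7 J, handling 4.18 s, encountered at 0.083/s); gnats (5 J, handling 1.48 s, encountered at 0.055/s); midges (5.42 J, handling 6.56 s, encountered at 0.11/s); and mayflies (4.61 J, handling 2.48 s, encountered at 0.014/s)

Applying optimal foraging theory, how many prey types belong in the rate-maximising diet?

Profitabilities (E/h, J/s): gnats 3.38, mosquitoes 2.77, mayflies 1.86, fruit flies 1.36, midges 0.826. Add prey in this order while the next type's profitability exceeds the intake rate on those already taken.
Rate on top 1: 0.2543. mosquitoes: 2.77 > 0.2543 → include.
Rate on top 2: 0.3663. mayflies: 1.86 > 0.3663 → include.
Rate on top 3: 0.4107. fruit flies: 1.36 > 0.4107 → include.
Rate on top 4: 0.6291. midges: 0.826 > 0.6291 → include.
Optimal diet: gnats, mosquitoes, mayflies, fruit flies, midges — 5 of 5 types.

5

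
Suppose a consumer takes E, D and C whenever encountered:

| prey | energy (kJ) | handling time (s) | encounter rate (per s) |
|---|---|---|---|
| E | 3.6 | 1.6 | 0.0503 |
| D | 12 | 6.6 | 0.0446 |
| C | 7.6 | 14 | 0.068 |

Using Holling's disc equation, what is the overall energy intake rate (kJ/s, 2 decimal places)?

0.53 kJ/s

Energy encountered per unit search time: 0.0503×3.6 + 0.0446×12 + 0.068×7.6 = 1.233 kJ/s.
Handling time per unit search time: 0.0503×1.6 + 0.0446×6.6 + 0.068×14 = 1.327.
Rate = 1.233/(1 + 1.327) = 0.5299 kJ/s.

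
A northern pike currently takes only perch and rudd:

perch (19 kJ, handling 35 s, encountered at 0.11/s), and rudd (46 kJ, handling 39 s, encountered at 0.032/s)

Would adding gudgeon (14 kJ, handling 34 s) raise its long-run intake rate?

No

Current rate: (0.11×19 + 0.032×46)/(1 + 0.11×35 + 0.032×39) = 0.5841 kJ/s.
gudgeon: E/h = 14/34 = 0.4118 kJ/s.
0.4118 < 0.5841, so adding gudgeon would lower the average — exclude it.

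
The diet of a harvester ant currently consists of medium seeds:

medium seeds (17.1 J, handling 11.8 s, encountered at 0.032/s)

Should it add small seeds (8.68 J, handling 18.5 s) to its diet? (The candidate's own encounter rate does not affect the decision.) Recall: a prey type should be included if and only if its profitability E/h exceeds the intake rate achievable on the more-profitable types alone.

Yes

Current rate: (0.032×17.1)/(1 + 0.032×11.8) = 0.3972 J/s.
Profitability of small seeds: 8.68/18.5 = 0.4692 J/s.
0.4692 > 0.3972, so adding small seeds raises the average — include it.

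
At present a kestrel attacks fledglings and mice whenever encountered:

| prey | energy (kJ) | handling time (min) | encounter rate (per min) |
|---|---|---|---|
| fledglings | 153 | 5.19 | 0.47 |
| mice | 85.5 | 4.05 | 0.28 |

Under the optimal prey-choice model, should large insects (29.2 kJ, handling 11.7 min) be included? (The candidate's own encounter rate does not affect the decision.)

No

On fledglings and mice alone, R = ΣλE/(1+Σλh) = 95.85/4.573 = 20.96 kJ/min.
large insects: E/h = 29.2/11.7 = 2.496 kJ/min.
2.496 < 20.96, so adding large insects would lower the average — exclude it.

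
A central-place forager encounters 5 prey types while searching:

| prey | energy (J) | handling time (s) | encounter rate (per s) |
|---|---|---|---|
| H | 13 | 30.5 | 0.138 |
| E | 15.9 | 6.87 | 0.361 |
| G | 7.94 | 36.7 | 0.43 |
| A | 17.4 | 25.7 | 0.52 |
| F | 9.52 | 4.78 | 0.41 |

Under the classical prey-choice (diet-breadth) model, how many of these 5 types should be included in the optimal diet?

E/h in descending order: E 2.31, F 1.99, A 0.677, H 0.426, G 0.216 J/s. The optimal diet is the largest prefix of this list for which every included type satisfies E_i/h_i > R on the types above it.
Rate on top 1: 1.649. F: 1.99 > 1.649 → include.
Rate on top 2: 1.773. A: 0.677 < 1.773 → exclude; stop.
Optimal diet: E, F — 2 of 5 types.

2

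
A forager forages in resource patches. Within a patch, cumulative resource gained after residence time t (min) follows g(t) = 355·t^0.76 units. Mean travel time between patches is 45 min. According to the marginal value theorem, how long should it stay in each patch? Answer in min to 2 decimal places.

142.50 min

Optimal t* satisfies g'(t*) = g(t*)/(T + t*).
g'(t) = 0.76·355·t^-0.24. Setting 0.76·355·t^-0.24 = 355·t^0.76/(45+t) gives 0.76(45+t) = t, so 0.24·t = 0.76×45.
t* = 0.76×45/0.24 = 142.5 min.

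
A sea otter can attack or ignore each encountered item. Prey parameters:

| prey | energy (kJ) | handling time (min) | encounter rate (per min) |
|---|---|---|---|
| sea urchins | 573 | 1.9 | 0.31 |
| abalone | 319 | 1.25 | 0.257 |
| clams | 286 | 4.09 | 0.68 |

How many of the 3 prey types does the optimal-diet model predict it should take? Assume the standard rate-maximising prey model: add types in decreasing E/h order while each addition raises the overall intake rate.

E/h in descending order: sea urchins 302, abalone 255, clams 69.9 kJ/min. The optimal diet is the largest prefix of this list for which every included type satisfies E_i/h_i > R on the types above it.
Rate on top 1: 111.8. abalone: 255 > 111.8 → include.
Rate on top 2: 135.9. clams: 69.9 < 135.9 → exclude; stop.
Optimal diet: sea urchins, abalone — 2 of 3 types.

2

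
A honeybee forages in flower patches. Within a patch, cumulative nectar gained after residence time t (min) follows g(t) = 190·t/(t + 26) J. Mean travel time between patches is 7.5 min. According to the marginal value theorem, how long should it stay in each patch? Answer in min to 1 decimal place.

Maximise g(t)/(T+t): set derivative to zero → g'(t)(T+t) = g(t).
g'(t) = 190·26/(t + 26)². Setting 190·26/(t+26)² = 190t/[(t+26)(7.5+t)] gives 26(7.5+t) = t(t+26), so t² = 26×7.5 = 195.
t* = √195 = 13.96 min.

14.0 min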